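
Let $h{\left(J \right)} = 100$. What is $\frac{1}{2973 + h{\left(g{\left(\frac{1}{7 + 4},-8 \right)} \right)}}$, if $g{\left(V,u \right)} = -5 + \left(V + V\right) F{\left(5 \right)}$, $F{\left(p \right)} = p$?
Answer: $\frac{1}{3073} \approx 0.00032541$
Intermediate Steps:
$g{\left(V,u \right)} = -5 + 10 V$ ($g{\left(V,u \right)} = -5 + \left(V + V\right) 5 = -5 + 2 V 5 = -5 + 10 V$)
$\frac{1}{2973 + h{\left(g{\left(\frac{1}{7 + 4},-8 \right)} \right)}} = \frac{1}{2973 + 100} = \frac{1}{3073}$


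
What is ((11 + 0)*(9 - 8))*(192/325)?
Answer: 2112/325 ≈ 6.4985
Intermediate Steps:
((11 + 0)*(9 - 8))*(192/325) = (11*1)*(192*(1/325)) = 11*(192/325) = 2112/325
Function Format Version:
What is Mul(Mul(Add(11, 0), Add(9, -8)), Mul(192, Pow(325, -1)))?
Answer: Rational(2112, 325) ≈ 6.4985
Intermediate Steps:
Mul(Mul(Add(11, 0), Add(9, -8)), Mul(192, Pow(325, -1))) = Mul(Mul(11, 1), Mul(192, Rational(1, 325))) = Mul(11, Rational(192, 325)) = Rational(2112, 325)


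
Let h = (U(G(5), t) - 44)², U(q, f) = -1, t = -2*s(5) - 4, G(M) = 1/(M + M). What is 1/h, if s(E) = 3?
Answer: 1/2025 ≈ 0.00049383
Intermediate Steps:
G(M) = 1/(2*M)
t = -10 (t = -2*3 - 4 = -6 - 4 = -10)
h = 2025 (h = (-1 - 44)² = (-45)² = 2025)
1/h = 1/2025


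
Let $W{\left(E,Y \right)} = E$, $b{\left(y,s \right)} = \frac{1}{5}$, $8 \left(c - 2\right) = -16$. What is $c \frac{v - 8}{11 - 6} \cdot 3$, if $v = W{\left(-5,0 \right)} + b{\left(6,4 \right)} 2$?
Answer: $0$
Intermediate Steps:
$c = 0$ ($c = 2 + \frac{1}{8} \left(-16\right) = 2 - 2 = 0$)
$b{\left(y,s \right)} = \frac{1}{5}$
$v = - \frac{23}{5}$ ($v = -5 + \frac{1}{5} \cdot 2 = -5 + \frac{2}{5} = - \frac{23}{5} \approx -4.6$)
$c \frac{v - 8}{11 - 6} \cdot 3 = 0 \frac{- \frac{23}{5} - 8}{11 - 6} \cdot 3 = 0 \left(- \frac{63}{5 \cdot 5}\right) 3 = 0 \left(\left(- \frac{63}{5}\right) \frac{1}{5}\right) 3 = 0 \left(- \frac{63}{25}\right) 3 = 0 \cdot 3 = 0$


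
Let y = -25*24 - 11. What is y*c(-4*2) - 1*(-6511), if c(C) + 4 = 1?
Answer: 8344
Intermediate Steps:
c(C) = -3 (c(C) = -4 + 1 = -3)
y = -611 (y = -600 - 11 = -611)
y*c(-4*2) - 1*(-6511) = -611*(-3) - 1*(-6511) = 1833 + 6511 = 8344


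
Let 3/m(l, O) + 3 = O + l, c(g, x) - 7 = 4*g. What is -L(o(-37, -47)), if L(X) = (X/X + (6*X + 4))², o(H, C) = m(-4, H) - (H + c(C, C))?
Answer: -833881129/484 ≈ -1.7229e+6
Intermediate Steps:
c(g, x) = 7 + 4*g
m(l, O) = 3/(-3 + O + l) (m(l, O) = 3/(-3 + (O + l)) = 3/(-3 + O + l))
o(H, C) = -7 - H - 4*C + 3/(-7 + H) (o(H, C) = 3/(-3 + H - 4) - (H + (7 + 4*C)) = 3/(-7 + H) - (7 + H + 4*C) = 3/(-7 + H) + (-7 - H - 4*C) = -7 - H - 4*C + 3/(-7 + H))
L(X) = (5 + 6*X)² (L(X) = (1 + (4 + 6*X))² = (5 + 6*X)²)
-L(o(-37, -47)) = -(5 + 6*((3 - (-7 - 37)*(7 - 37 + 4*(-47)))/(-7 - 37)))² = -(5 + 6*((3 - 1*(-44)*(7 - 37 - 188))/(-44)))² = -(5 + 6*(-(3 - 1*(-44)*(-218))/44))² = -(5 + 6*(-(3 - 9592)/44))² = -(5 + 6*(-1/44*(-9589)))² = -(5 + 6*(9589/44))² = -(5 + 28767/22)² = -(28877/22)² = -1*833881129/484 = -833881129/484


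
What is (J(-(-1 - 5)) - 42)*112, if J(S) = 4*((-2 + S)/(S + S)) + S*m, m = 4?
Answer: -5600/3 ≈ -1866.7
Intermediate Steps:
J(S) = 4*S + 2*(-2 + S)/S (J(S) = 4*((-2 + S)/(S + S)) + S*4 = 4*((-2 + S)/((2*S))) + 4*S = 4*((-2 + S)*(1/(2*S))) + 4*S = 4*((-2 + S)/(2*S)) + 4*S = 2*(-2 + S)/S + 4*S = 4*S + 2*(-2 + S)/S)
(J(-(-1 - 5)) - 42)*112 = ((2 - 4*(-1/(-1 - 5)) + 4*(-(-1 - 5))) - 42)*112 = ((2 - 4/((-1*(-6))) + 4*(-1*(-6))) - 42)*112 = ((2 - 4/6 + 4*6) - 42)*112 = ((2 - 4*1/6 + 24) - 42)*112 = ((2 - 2/3 + 24) - 42)*112 = (76/3 - 42)*112 = -50/3*112 = -5600/3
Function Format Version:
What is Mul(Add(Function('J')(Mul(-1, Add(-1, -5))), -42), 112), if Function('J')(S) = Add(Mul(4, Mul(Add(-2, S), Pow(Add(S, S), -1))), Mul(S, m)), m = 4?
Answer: Rational(-5600, 3) ≈ -1866.7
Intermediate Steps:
Function('J')(S) = Add(Mul(4, S), Mul(2, Pow(S, -1), Add(-2, S))) (Function('J')(S) = Add(Mul(4, Mul(Add(-2, S), Pow(Add(S, S), -1))), Mul(S, 4)) = Add(Mul(4, Mul(Add(-2, S), Pow(Mul(2, S), -1))), Mul(4, S)) = Add(Mul(4, Mul(Add(-2, S), Mul(Rational(1, 2), Pow(S, -1)))), Mul(4, S)) = Add(Mul(4, Mul(Rational(1, 2), Pow(S, -1), Add(-2, S))), Mul(4, S)) = Add(Mul(2, Pow(S, -1), Add(-2, S)), Mul(4, S)) = Add(Mul(4, S), Mul(2, Pow(S, -1), Add(-2, S))))
Mul(Add(Function('J')(Mul(-1, Add(-1, -5))), -42), 112) = Mul(Add(Add(2, Mul(-4, Pow(Mul(-1, Add(-1, -5)), -1)), Mul(4, Mul(-1, Add(-1, -5)))), -42), 112) = Mul(Add(Add(2, Mul(-4, Pow(Mul(-1, -6), -1)), Mul(4, Mul(-1, -6))), -42), 112) = Mul(Add(Add(2, Mul(-4, Pow(6, -1)), Mul(4, 6)), -42), 112) = Mul(Add(Add(2, Mul(-4, Rational(1, 6)), 24), -42), 112) = Mul(Add(Add(2, Rational(-2, 3), 24), -42), 112) = Mul(Add(Rational(76, 3), -42), 112) = Mul(Rational(-50, 3), 112) = Rational(-5600, 3)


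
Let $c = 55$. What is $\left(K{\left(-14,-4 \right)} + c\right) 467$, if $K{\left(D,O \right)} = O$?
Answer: $23817$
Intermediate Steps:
$\left(K{\left(-14,-4 \right)} + c\right) 467 = \left(-4 + 55\right) 467 = 51 \cdot 467 = 23817$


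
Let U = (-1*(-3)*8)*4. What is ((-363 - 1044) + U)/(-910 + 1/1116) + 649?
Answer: 660560867/1015559 ≈ 650.44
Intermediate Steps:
U = 96 (U = (3*8)*4 = 24*4 = 96)
((-363 - 1044) + U)/(-910 + 1/1116) + 649 = ((-363 - 1044) + 96)/(-910 + 1/1116) + 649 = (-1407 + 96)/(-910 + 1/1116) + 649 = -1311/(-1015559/1116) + 649 = -1311*(-1116/1015559) + 649 = 1463076/1015559 + 649 = 660560867/1015559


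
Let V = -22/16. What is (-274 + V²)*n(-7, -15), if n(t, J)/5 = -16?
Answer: 87075/4 ≈ 21769.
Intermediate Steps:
n(t, J) = -80 (n(t, J) = 5*(-16) = -80)
V = -11/8 (V = -22*1/16 = -11/8 ≈ -1.3750)
(-274 + V²)*n(-7, -15) = (-274 + (-11/8)²)*(-80) = (-274 + 121/64)*(-80) = -17415/64*(-80) = 87075/4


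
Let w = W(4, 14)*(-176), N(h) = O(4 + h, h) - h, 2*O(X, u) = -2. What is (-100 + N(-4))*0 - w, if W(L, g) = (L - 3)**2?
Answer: 176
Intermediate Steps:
O(X, u) = -1 (O(X, u) = (1/2)*(-2) = -1)
W(L, g) = (-3 + L)**2
N(h) = -1 - h
w = -176 (w = (-3 + 4)**2*(-176) = 1**2*(-176) = 1*(-176) = -176)
(-100 + N(-4))*0 - w = (-100 + (-1 - 1*(-4)))*0 - 1*(-176) = (-100 + (-1 + 4))*0 + 176 = (-100 + 3)*0 + 176 = -97*0 + 176 = 0 + 176 = 176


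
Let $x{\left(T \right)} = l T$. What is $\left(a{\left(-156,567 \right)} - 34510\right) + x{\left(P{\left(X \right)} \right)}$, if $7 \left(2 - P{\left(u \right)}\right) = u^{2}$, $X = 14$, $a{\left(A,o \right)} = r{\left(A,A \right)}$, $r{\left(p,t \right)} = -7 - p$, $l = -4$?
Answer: $-34257$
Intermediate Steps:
$a{\left(A,o \right)} = -7 - A$
$P{\left(u \right)} = 2 - \frac{u^{2}}{7}$
$x{\left(T \right)} = - 4 T$
$\left(a{\left(-156,567 \right)} - 34510\right) + x{\left(P{\left(X \right)} \right)} = \left(\left(-7 - -156\right) - 34510\right) - 4 \left(2 - \frac{14^{2}}{7}\right) = \left(\left(-7 + 156\right) - 34510\right) - 4 \left(2 - 28\right) = \left(149 - 34510\right) - 4 \left(2 - 28\right) = -34361 - -104 = -34361 + 104 = -34257$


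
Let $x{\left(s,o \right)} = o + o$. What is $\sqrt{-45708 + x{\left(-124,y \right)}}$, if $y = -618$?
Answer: $12 i \sqrt{326} \approx 216.67 i$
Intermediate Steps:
$x{\left(s,o \right)} = 2 o$
$\sqrt{-45708 + x{\left(-124,y \right)}} = \sqrt{-45708 + 2 \left(-618\right)} = \sqrt{-45708 - 1236} = \sqrt{-46944} = 12 i \sqrt{326}$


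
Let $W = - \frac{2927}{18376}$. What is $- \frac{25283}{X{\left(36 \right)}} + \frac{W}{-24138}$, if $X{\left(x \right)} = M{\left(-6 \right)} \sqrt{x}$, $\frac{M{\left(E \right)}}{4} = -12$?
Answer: $\frac{77878649245}{887119776} \approx 87.788$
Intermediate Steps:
$W = - \frac{2927}{18376}$ ($W = \left(-2927\right) \frac{1}{18376} = - \frac{2927}{18376} \approx -0.15928$)
$M{\left(E \right)} = -48$ ($M{\left(E \right)} = 4 \left(-12\right) = -48$)
$X{\left(x \right)} = - 48 \sqrt{x}$
$- \frac{25283}{X{\left(36 \right)}} + \frac{W}{-24138} = - \frac{25283}{\left(-48\right) \sqrt{36}} - \frac{2927}{18376 \left(-24138\right)} = - \frac{25283}{\left(-48\right) 6} - - \frac{2927}{443559888} = - \frac{25283}{-288} + \frac{2927}{443559888} = \left(-25283\right) \left(- \frac{1}{288}\right) + \frac{2927}{443559888} = \frac{25283}{288} + \frac{2927}{443559888} = \frac{77878649245}{887119776}$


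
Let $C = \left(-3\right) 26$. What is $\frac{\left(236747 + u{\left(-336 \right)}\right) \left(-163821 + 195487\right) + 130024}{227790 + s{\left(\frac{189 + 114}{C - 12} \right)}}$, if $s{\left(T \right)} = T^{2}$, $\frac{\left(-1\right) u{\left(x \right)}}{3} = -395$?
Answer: $\frac{6781036262400}{205021201} \approx 33075.0$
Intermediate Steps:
$u{\left(x \right)} = 1185$ ($u{\left(x \right)} = \left(-3\right) \left(-395\right) = 1185$)
$C = -78$
$\frac{\left(236747 + u{\left(-336 \right)}\right) \left(-163821 + 195487\right) + 130024}{227790 + s{\left(\frac{189 + 114}{C - 12} \right)}} = \frac{\left(236747 + 1185\right) \left(-163821 + 195487\right) + 130024}{227790 + \left(\frac{189 + 114}{-78 - 12}\right)^{2}} = \frac{237932 \cdot 31666 + 130024}{227790 + \left(\frac{303}{-90}\right)^{2}} = \frac{7534354712 + 130024}{227790 + \left(303 \left(- \frac{1}{90}\right)\right)^{2}} = \frac{7534484736}{227790 + \left(- \frac{101}{30}\right)^{2}} = \frac{7534484736}{227790 + \frac{10201}{900}} = \frac{7534484736}{\frac{205021201}{900}} = 7534484736 \cdot \frac{900}{205021201} = \frac{6781036262400}{205021201}$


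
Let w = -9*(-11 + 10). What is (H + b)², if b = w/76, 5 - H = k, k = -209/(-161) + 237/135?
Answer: 1292498408161/303182384400 ≈ 4.2631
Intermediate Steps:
w = 9 (w = -9*(-1) = 9)
k = 22124/7245 (k = -209*(-1/161) + 237*(1/135) = 209/161 + 79/45 = 22124/7245 ≈ 3.0537)
H = 14101/7245 (H = 5 - 1*22124/7245 = 5 - 22124/7245 = 14101/7245 ≈ 1.9463)
b = 9/76 ≈ 0.11842
(H + b)² = (14101/7245 + 9/76)² = (1136881/550620)² = 1292498408161/303182384400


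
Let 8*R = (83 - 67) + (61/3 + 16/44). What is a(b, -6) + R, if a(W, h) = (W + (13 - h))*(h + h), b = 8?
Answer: -84325/264 ≈ -319.41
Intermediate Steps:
R = 1211/264 (R = ((83 - 67) + (61/3 + 16/44))/8 = (16 + (61*(⅓) + 16*(1/44)))/8 = (16 + (61/3 + 4/11))/8 = (16 + 683/33)/8 = (⅛)*(1211/33) = 1211/264 ≈ 4.5871)
a(W, h) = 2*h*(13 + W - h) (a(W, h) = (13 + W - h)*(2*h) = 2*h*(13 + W - h))
a(b, -6) + R = 2*(-6)*(13 + 8 - 1*(-6)) + 1211/264 = 2*(-6)*(13 + 8 + 6) + 1211/264 = 2*(-6)*27 + 1211/264 = -324 + 1211/264 = -84325/264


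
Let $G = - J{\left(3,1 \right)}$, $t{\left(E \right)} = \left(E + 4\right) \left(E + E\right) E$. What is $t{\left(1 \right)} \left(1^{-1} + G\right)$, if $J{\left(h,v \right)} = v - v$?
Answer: $10$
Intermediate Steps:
$J{\left(h,v \right)} = 0$
$t{\left(E \right)} = 2 E^{2} \left(4 + E\right)$ ($t{\left(E \right)} = \left(4 + E\right) 2 E E = 2 E \left(4 + E\right) E = 2 E^{2} \left(4 + E\right)$)
$G = 0$ ($G = \left(-1\right) 0 = 0$)
$t{\left(1 \right)} \left(1^{-1} + G\right) = 2 \cdot 1^{2} \left(4 + 1\right) \left(1^{-1} + 0\right) = 2 \cdot 1 \cdot 5 \left(1 + 0\right) = 10 \cdot 1 = 10$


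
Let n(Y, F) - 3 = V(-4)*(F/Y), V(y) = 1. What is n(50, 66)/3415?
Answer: 108/85375 ≈ 0.0012650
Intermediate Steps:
n(Y, F) = 3 + F/Y (n(Y, F) = 3 + 1*(F/Y) = 3 + F/Y)
n(50, 66)/3415 = (3 + 66/50)/3415 = (3 + 66*(1/50))*(1/3415) = (3 + 33/25)*(1/3415) = (108/25)*(1/3415) = 108/85375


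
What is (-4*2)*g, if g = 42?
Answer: -336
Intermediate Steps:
(-4*2)*g = -4*2*42 = -8*42 = -336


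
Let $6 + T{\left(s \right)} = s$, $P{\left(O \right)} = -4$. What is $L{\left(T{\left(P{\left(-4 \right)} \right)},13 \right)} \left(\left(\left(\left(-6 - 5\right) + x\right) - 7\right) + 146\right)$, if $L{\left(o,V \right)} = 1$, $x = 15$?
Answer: $143$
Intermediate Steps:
$T{\left(s \right)} = -6 + s$
$L{\left(T{\left(P{\left(-4 \right)} \right)},13 \right)} \left(\left(\left(\left(-6 - 5\right) + x\right) - 7\right) + 146\right) = 1 \left(\left(\left(\left(-6 - 5\right) + 15\right) - 7\right) + 146\right) = 1 \left(\left(\left(-11 + 15\right) - 7\right) + 146\right) = 1 \left(\left(4 - 7\right) + 146\right) = 1 \left(-3 + 146\right) = 1 \cdot 143 = 143$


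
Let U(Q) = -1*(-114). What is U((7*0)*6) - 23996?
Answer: -23882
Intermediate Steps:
U(Q) = 114
U((7*0)*6) - 23996 = 114 - 23996 = -23882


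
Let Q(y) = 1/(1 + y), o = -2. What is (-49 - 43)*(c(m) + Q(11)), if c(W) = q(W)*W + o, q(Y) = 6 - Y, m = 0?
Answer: 529/3 ≈ 176.33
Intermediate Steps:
c(W) = -2 + W*(6 - W) (c(W) = (6 - W)*W - 2 = W*(6 - W) - 2 = -2 + W*(6 - W))
(-49 - 43)*(c(m) + Q(11)) = (-49 - 43)*((-2 - 1*0*(-6 + 0)) + 1/(1 + 11)) = -92*((-2 - 1*0*(-6)) + 1/12) = -92*((-2 + 0) + 1/12) = -92*(-2 + 1/12) = -92*(-23/12) = 529/3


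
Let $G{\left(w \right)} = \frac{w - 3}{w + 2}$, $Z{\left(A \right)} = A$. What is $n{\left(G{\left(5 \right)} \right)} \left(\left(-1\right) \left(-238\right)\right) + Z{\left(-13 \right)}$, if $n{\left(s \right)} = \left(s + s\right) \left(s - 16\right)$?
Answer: $- \frac{15051}{7} \approx -2150.1$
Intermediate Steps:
$G{\left(w \right)} = \frac{-3 + w}{2 + w}$
$n{\left(s \right)} = 2 s \left(-16 + s\right)$
$n{\left(G{\left(5 \right)} \right)} \left(\left(-1\right) \left(-238\right)\right) + Z{\left(-13 \right)} = 2 \frac{-3 + 5}{2 + 5} \left(-16 + \frac{-3 + 5}{2 + 5}\right) \left(\left(-1\right) \left(-238\right)\right) - 13 = 2 \cdot \frac{1}{7} \cdot 2 \left(-16 + \frac{1}{7} \cdot 2\right) 238 - 13 = 2 \cdot \frac{2}{7} \left(-16 + \frac{2}{7}\right) 238 - 13 = 2 \cdot \frac{2}{7} \left(- \frac{110}{7}\right) 238 - 13 = \left(- \frac{440}{49}\right) 238 - 13 = - \frac{14960}{7} - 13 = - \frac{15051}{7}$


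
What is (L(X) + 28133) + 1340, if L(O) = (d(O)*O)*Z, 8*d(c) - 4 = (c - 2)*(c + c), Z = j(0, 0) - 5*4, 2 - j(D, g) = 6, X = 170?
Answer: -29103767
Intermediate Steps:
j(D, g) = -4 (j(D, g) = 2 - 1*6 = 2 - 6 = -4)
Z = -24 (Z = -4 - 5*4 = -4 - 20 = -24)
d(c) = 1/2 + c*(-2 + c)/4 (d(c) = 1/2 + ((c - 2)*(c + c))/8 = 1/2 + ((-2 + c)*(2*c))/8 = 1/2 + (2*c*(-2 + c))/8 = 1/2 + c*(-2 + c)/4)
L(O) = -24*O*(1/2 - O/2 + O**2/4) (L(O) = ((1/2 - O/2 + O**2/4)*O)*(-24) = (O*(1/2 - O/2 + O**2/4))*(-24) = -24*O*(1/2 - O/2 + O**2/4))
(L(X) + 28133) + 1340 = (6*170*(-2 - 1*170**2 + 2*170) + 28133) + 1340 = (6*170*(-2 - 1*28900 + 340) + 28133) + 1340 = (6*170*(-2 - 28900 + 340) + 28133) + 1340 = (6*170*(-28562) + 28133) + 1340 = (-29133240 + 28133) + 1340 = -29105107 + 1340 = -29103767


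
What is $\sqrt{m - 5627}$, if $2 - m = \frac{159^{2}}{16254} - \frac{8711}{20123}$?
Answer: $\frac{i \sqrt{7430706864424439358}}{36342138} \approx 75.007 i$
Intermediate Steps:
$m = \frac{31890835}{36342138}$ ($m = 2 - \left(\frac{159^{2}}{16254} - \frac{8711}{20123}\right) = 2 - \left(25281 \cdot \frac{1}{16254} - \frac{8711}{20123}\right) = 2 - \left(\frac{2809}{1806} - \frac{8711}{20123}\right) = 2 - \frac{40793441}{36342138} = \frac{31890835}{36342138} \approx 0.87752$)
$\sqrt{m - 5627} = \sqrt{\frac{31890835}{36342138} - 5627} = \sqrt{- \frac{204465319691}{36342138}} = \frac{i \sqrt{7430706864424439358}}{36342138}$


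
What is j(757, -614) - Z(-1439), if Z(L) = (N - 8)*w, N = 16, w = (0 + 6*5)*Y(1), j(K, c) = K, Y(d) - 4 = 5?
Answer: -1403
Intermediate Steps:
Y(d) = 9 (Y(d) = 4 + 5 = 9)
w = 270 (w = (0 + 6*5)*9 = (0 + 30)*9 = 30*9 = 270)
Z(L) = 2160 (Z(L) = (16 - 8)*270 = 8*270 = 2160)
j(757, -614) - Z(-1439) = 757 - 1*2160 = 757 - 2160 = -1403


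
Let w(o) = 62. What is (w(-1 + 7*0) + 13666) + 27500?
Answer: 41228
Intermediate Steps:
(w(-1 + 7*0) + 13666) + 27500 = (62 + 13666) + 27500 = 13728 + 27500 = 41228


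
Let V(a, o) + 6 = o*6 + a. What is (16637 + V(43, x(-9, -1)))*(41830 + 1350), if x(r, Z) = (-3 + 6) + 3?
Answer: 721537800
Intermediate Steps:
x(r, Z) = 6 (x(r, Z) = 3 + 3 = 6)
V(a, o) = -6 + a + 6*o (V(a, o) = -6 + (o*6 + a) = -6 + (6*o + a) = -6 + (a + 6*o) = -6 + a + 6*o)
(16637 + V(43, x(-9, -1)))*(41830 + 1350) = (16637 + (-6 + 43 + 6*6))*(41830 + 1350) = (16637 + (-6 + 43 + 36))*43180 = (16637 + 73)*43180 = 16710*43180 = 721537800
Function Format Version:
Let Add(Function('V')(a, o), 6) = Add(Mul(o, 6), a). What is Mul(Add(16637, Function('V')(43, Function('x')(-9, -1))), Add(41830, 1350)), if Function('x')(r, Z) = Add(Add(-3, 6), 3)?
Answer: 721537800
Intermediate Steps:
Function('x')(r, Z) = 6 (Function('x')(r, Z) = Add(3, 3) = 6)
Function('V')(a, o) = Add(-6, a, Mul(6, o)) (Function('V')(a, o) = Add(-6, Add(Mul(o, 6), a)) = Add(-6, Add(Mul(6, o), a)) = Add(-6, Add(a, Mul(6, o))) = Add(-6, a, Mul(6, o)))
Mul(Add(16637, Function('V')(43, Function('x')(-9, -1))), Add(41830, 1350)) = Mul(Add(16637, Add(-6, 43, Mul(6, 6))), Add(41830, 1350)) = Mul(Add(16637, Add(-6, 43, 36)), 43180) = Mul(Add(16637, 73), 43180) = Mul(16710, 43180) = 721537800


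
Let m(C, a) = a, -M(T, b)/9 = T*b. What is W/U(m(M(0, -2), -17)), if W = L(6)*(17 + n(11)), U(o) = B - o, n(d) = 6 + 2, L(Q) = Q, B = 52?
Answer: 50/23 ≈ 2.1739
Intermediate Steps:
n(d) = 8
M(T, b) = -9*T*b
U(o) = 52 - o
W = 150 (W = 6*(17 + 8) = 6*25 = 150)
W/U(m(M(0, -2), -17)) = 150/(52 - 1*(-17)) = 150/(52 + 17) = 150/69 = 150*(1/69) = 50/23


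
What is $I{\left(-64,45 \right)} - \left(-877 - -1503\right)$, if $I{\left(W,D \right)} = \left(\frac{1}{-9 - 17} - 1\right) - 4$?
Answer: $- \frac{16407}{26} \approx -631.04$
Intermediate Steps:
$I{\left(W,D \right)} = - \frac{131}{26}$ ($I{\left(W,D \right)} = \left(\frac{1}{-26} - 1\right) - 4 = \left(- \frac{1}{26} - 1\right) - 4 = - \frac{27}{26} - 4 = - \frac{131}{26}$)
$I{\left(-64,45 \right)} - \left(-877 - -1503\right) = - \frac{131}{26} - \left(-877 - -1503\right) = - \frac{131}{26} - \left(-877 + 1503\right) = - \frac{131}{26} - 626 = - \frac{16407}{26}$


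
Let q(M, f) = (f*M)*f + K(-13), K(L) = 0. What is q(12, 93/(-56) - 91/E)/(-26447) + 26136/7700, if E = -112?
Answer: 7037187189/2073444800 ≈ 3.3940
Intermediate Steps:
q(M, f) = M*f² (q(M, f) = (f*M)*f + 0 = (M*f)*f + 0 = M*f² + 0 = M*f²)
q(12, 93/(-56) - 91/E)/(-26447) + 26136/7700 = (12*(93/(-56) - 91/(-112))²)/(-26447) + 26136/7700 = (12*(93*(-1/56) - 91*(-1/112))²)*(-1/26447) + 26136*(1/7700) = (12*(-93/56 + 13/16)²)*(-1/26447) + 594/175 = (12*(-95/112)²)*(-1/26447) + 594/175 = (12*(9025/12544))*(-1/26447) + 594/175 = (27075/3136)*(-1/26447) + 594/175 = -27075/82937792 + 594/175 = 7037187189/2073444800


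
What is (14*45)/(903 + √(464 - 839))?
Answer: 94815/135964 - 525*I*√15/135964 ≈ 0.69735 - 0.014955*I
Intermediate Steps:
(14*45)/(903 + √(464 - 839)) = 630/(903 + √(-375)) = 630/(903 + 5*I*√15)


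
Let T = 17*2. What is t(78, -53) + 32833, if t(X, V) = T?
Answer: 32867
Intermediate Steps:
T = 34
t(X, V) = 34
t(78, -53) + 32833 = 34 + 32833 = 32867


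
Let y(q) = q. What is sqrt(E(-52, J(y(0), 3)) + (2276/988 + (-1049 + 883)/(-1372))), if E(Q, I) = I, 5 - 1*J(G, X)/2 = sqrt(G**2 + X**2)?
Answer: sqrt(3764389174)/24206 ≈ 2.5347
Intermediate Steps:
J(G, X) = 10 - 2*sqrt(G**2 + X**2)
sqrt(E(-52, J(y(0), 3)) + (2276/988 + (-1049 + 883)/(-1372))) = sqrt((10 - 2*sqrt(0**2 + 3**2)) + (2276/988 + (-1049 + 883)/(-1372))) = sqrt((10 - 2*sqrt(0 + 9)) + (2276*(1/988) - 166*(-1/1372))) = sqrt((10 - 2*sqrt(9)) + (569/247 + 83/686)) = sqrt((10 - 2*3) + 410835/169442) = sqrt((10 - 6) + 410835/169442) = sqrt(4 + 410835/169442) = sqrt(1088603/169442) = sqrt(3764389174)/24206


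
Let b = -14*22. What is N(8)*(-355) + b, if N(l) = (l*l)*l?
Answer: -182068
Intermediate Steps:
b = -308
N(l) = l**3 (N(l) = l**2*l = l**3)
N(8)*(-355) + b = 8**3*(-355) - 308 = 512*(-355) - 308 = -181760 - 308 = -182068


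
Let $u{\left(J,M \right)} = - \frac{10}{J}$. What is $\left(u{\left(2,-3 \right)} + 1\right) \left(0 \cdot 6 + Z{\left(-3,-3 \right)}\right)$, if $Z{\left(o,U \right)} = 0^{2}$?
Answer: $0$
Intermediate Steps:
$u{\left(J,M \right)} = - \frac{10}{J}$
$Z{\left(o,U \right)} = 0$
$\left(u{\left(2,-3 \right)} + 1\right) \left(0 \cdot 6 + Z{\left(-3,-3 \right)}\right) = \left(- \frac{10}{2} + 1\right) \left(0 \cdot 6 + 0\right) = \left(\left(-10\right) \frac{1}{2} + 1\right) \left(0 + 0\right) = \left(-5 + 1\right) 0 = \left(-4\right) 0 = 0$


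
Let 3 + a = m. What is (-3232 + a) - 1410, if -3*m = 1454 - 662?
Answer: -4909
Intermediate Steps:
m = -264 (m = -(1454 - 662)/3 = -⅓*792 = -264)
a = -267 (a = -3 - 264 = -267)
(-3232 + a) - 1410 = (-3232 - 267) - 1410 = -3499 - 1410 = -4909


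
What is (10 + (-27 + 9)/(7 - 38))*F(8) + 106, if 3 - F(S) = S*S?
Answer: -16722/31 ≈ -539.42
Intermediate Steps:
F(S) = 3 - S² (F(S) = 3 - S*S = 3 - S²)
(10 + (-27 + 9)/(7 - 38))*F(8) + 106 = (10 + (-27 + 9)/(7 - 38))*(3 - 1*8²) + 106 = (10 - 18/(-31))*(3 - 1*64) + 106 = (10 - 18*(-1/31))*(3 - 64) + 106 = (10 + 18/31)*(-61) + 106 = (328/31)*(-61) + 106 = -20008/31 + 106 = -16722/31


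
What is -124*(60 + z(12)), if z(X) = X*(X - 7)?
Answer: -14880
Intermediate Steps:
z(X) = X*(-7 + X)
-124*(60 + z(12)) = -124*(60 + 12*(-7 + 12)) = -124*(60 + 12*5) = -124*(60 + 60) = -124*120 = -14880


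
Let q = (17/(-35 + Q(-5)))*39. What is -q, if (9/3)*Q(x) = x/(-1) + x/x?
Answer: 221/11 ≈ 20.091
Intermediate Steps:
Q(x) = ⅓ - x/3 (Q(x) = (x/(-1) + x/x)/3 = (x*(-1) + 1)/3 = (-x + 1)/3 = (1 - x)/3 = ⅓ - x/3)
q = -221/11 (q = (17/(-35 + (⅓ - ⅓*(-5))))*39 = (17/(-35 + (⅓ + 5/3)))*39 = (17/(-35 + 2))*39 = (17/(-33))*39 = -1/33*17*39 = -17/33*39 = -221/11 ≈ -20.091)
-q = -1*(-221/11) = 221/11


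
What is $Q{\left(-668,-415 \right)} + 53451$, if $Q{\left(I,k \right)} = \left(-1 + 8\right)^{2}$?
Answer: $53500$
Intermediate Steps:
$Q{\left(I,k \right)} = 49$ ($Q{\left(I,k \right)} = 7^{2} = 49$)
$Q{\left(-668,-415 \right)} + 53451 = 49 + 53451 = 53500$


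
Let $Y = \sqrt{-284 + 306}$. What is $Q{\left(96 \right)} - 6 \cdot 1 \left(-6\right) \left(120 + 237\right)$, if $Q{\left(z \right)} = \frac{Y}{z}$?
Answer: $12852 + \frac{\sqrt{22}}{96} \approx 12852.0$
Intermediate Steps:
$Y = \sqrt{22} \approx 4.6904$
$Q{\left(z \right)} = \frac{\sqrt{22}}{z}$
$Q{\left(96 \right)} - 6 \cdot 1 \left(-6\right) \left(120 + 237\right) = \frac{\sqrt{22}}{96} - 6 \cdot 1 \left(-6\right) \left(120 + 237\right) = \sqrt{22} \cdot \frac{1}{96} - 6 \left(-6\right) 357 = \frac{\sqrt{22}}{96} - \left(-36\right) 357 = \frac{\sqrt{22}}{96} - -12852 = \frac{\sqrt{22}}{96} + 12852 = 12852 + \frac{\sqrt{22}}{96}$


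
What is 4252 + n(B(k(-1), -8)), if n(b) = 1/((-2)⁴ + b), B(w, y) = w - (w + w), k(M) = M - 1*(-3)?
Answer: 59529/14 ≈ 4252.1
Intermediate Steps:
k(M) = 3 + M (k(M) = M + 3 = 3 + M)
B(w, y) = -w (B(w, y) = w - 2*w = -w)
n(b) = 1/(16 + b)
4252 + n(B(k(-1), -8)) = 4252 + 1/(16 - (3 - 1)) = 4252 + 1/(16 - 1*2) = 4252 + 1/(16 - 2) = 4252 + 1/14 = 59529/14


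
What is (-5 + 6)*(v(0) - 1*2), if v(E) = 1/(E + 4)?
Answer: -7/4 ≈ -1.7500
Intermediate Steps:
v(E) = 1/(4 + E)
(-5 + 6)*(v(0) - 1*2) = (-5 + 6)*(1/(4 + 0) - 1*2) = 1*(1/4 - 2) = 1*(¼ - 2) = 1*(-7/4) = -7/4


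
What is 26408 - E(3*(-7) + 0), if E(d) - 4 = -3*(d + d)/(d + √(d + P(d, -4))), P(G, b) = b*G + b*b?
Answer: 4780447/181 + 63*√79/181 ≈ 26414.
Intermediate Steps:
P(G, b) = b² + G*b (P(G, b) = G*b + b² = b² + G*b)
E(d) = 4 - 6*d/(d + √(16 - 3*d)) (E(d) = 4 - 3*(d + d)/(d + √(d - 4*(d - 4))) = 4 - 3*2*d/(d + √(d - 4*(-4 + d))) = 4 - 3*2*d/(d + √(d + (16 - 4*d))) = 4 - 3*2*d/(d + √(16 - 3*d)) = 4 - 6*d/(d + √(16 - 3*d)))
26408 - E(3*(-7) + 0) = 26408 - 2*(-(3*(-7) + 0) + 2*√(16 - 3*(3*(-7) + 0)))/((3*(-7) + 0) + √(16 - 3*(3*(-7) + 0))) = 26408 - 2*(-(-21 + 0) + 2*√(16 - 3*(-21 + 0)))/((-21 + 0) + √(16 - 3*(-21 + 0))) = 26408 - 2*(-1*(-21) + 2*√(16 - 3*(-21)))/(-21 + √(16 - 3*(-21))) = 26408 - 2*(21 + 2*√(16 + 63))/(-21 + √(16 + 63)) = 26408 - 2*(21 + 2*√79)/(-21 + √79)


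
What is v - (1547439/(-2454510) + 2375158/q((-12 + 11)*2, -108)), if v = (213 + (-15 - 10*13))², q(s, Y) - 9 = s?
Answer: -1916796883609/5727190 ≈ -3.3468e+5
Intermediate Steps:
q(s, Y) = 9 + s
v = 4624 (v = (213 + (-15 - 130))² = (213 - 145)² = 68² = 4624)
v - (1547439/(-2454510) + 2375158/q((-12 + 11)*2, -108)) = 4624 - (1547439/(-2454510) + 2375158/(9 + (-12 + 11)*2)) = 4624 - (1547439*(-1/2454510) + 2375158/(9 - 1*2)) = 4624 - (-515813/818170 + 2375158/(9 - 2)) = 4624 - (-515813/818170 + 2375158/7) = 4624 - 1*1943279410169/5727190 = 4624 - 1943279410169/5727190 = -1916796883609/5727190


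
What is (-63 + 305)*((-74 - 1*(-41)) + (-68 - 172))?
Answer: -66066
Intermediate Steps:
(-63 + 305)*((-74 - 1*(-41)) + (-68 - 172)) = 242*((-74 + 41) - 240) = 242*(-33 - 240) = 242*(-273) = -66066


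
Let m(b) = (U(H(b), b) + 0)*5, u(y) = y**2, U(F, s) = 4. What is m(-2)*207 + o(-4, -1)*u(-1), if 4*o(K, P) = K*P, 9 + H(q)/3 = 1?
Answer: 4141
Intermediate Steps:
H(q) = -24 (H(q) = -27 + 3*1 = -27 + 3 = -24)
o(K, P) = K*P/4 (o(K, P) = (K*P)/4 = K*P/4)
m(b) = 20 (m(b) = (4 + 0)*5 = 4*5 = 20)
m(-2)*207 + o(-4, -1)*u(-1) = 20*207 + ((1/4)*(-4)*(-1))*(-1)**2 = 4140 + 1*1 = 4140 + 1 = 4141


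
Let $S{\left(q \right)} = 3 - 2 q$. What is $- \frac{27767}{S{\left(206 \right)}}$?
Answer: $\frac{27767}{409} \approx 67.89$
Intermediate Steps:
$- \frac{27767}{S{\left(206 \right)}} = - \frac{27767}{3 - 412} = - \frac{27767}{-409} = \left(-27767\right) \left(- \frac{1}{409}\right) = \frac{27767}{409}$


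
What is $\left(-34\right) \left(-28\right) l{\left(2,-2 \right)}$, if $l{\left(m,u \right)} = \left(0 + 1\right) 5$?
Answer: $4760$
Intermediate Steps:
$l{\left(m,u \right)} = 5$ ($l{\left(m,u \right)} = 1 \cdot 5 = 5$)
$\left(-34\right) \left(-28\right) l{\left(2,-2 \right)} = \left(-34\right) \left(-28\right) 5 = 952 \cdot 5 = 4760$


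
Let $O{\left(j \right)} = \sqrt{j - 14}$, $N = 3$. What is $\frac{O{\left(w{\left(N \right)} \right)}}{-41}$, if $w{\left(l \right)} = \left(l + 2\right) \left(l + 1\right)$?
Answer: $- \frac{\sqrt{6}}{41} \approx -0.059744$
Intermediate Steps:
$w{\left(l \right)} = \left(1 + l\right) \left(2 + l\right)$ ($w{\left(l \right)} = \left(2 + l\right) \left(1 + l\right) = \left(1 + l\right) \left(2 + l\right)$)
$O{\left(j \right)} = \sqrt{-14 + j}$
$\frac{O{\left(w{\left(N \right)} \right)}}{-41} = \frac{\sqrt{-14 + \left(2 + 3^{2} + 3 \cdot 3\right)}}{-41} = \sqrt{-14 + \left(2 + 9 + 9\right)} \left(- \frac{1}{41}\right) = \sqrt{-14 + 20} \left(- \frac{1}{41}\right) = \sqrt{6} \left(- \frac{1}{41}\right) = - \frac{\sqrt{6}}{41}$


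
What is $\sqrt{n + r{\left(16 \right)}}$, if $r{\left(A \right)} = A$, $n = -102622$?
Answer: $7 i \sqrt{2094} \approx 320.32 i$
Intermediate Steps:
$\sqrt{n + r{\left(16 \right)}} = \sqrt{-102622 + 16} = \sqrt{-102606} = 7 i \sqrt{2094}$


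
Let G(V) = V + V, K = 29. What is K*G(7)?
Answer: 406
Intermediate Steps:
G(V) = 2*V
K*G(7) = 29*(2*7) = 29*14 = 406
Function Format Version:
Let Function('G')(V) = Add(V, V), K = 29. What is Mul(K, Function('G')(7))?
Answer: 406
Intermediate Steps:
Function('G')(V) = Mul(2, V)
Mul(K, Function('G')(7)) = Mul(29, Mul(2, 7)) = Mul(29, 14) = 406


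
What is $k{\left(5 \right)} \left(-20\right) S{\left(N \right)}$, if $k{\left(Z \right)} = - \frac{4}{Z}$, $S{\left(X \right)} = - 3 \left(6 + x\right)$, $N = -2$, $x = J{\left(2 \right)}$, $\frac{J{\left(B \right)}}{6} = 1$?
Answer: $-576$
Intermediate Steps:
$J{\left(B \right)} = 6$ ($J{\left(B \right)} = 6 \cdot 1 = 6$)
$x = 6$
$S{\left(X \right)} = -36$ ($S{\left(X \right)} = - 3 \left(6 + 6\right) = \left(-3\right) 12 = -36$)
$k{\left(5 \right)} \left(-20\right) S{\left(N \right)} = - \frac{4}{5} \left(-20\right) \left(-36\right) = \left(-4\right) \frac{1}{5} \left(-20\right) \left(-36\right) = \left(- \frac{4}{5}\right) \left(-20\right) \left(-36\right) = 16 \left(-36\right) = -576$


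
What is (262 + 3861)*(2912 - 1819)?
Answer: 4506439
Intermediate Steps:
(262 + 3861)*(2912 - 1819) = 4123*1093 = 4506439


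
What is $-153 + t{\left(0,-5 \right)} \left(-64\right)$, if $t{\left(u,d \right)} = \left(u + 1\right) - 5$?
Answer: $103$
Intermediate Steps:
$t{\left(u,d \right)} = -4 + u$ ($t{\left(u,d \right)} = \left(1 + u\right) - 5 = -4 + u$)
$-153 + t{\left(0,-5 \right)} \left(-64\right) = -153 + \left(-4 + 0\right) \left(-64\right) = -153 - -256 = -153 + 256 = 103$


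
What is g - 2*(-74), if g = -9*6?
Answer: 94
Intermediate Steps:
g = -54
g - 2*(-74) = -54 - 2*(-74) = -54 + 148 = 94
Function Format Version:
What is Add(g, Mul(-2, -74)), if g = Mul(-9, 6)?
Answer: 94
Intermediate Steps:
g = -54
Add(g, Mul(-2, -74)) = Add(-54, Mul(-2, -74)) = Add(-54, 148) = 94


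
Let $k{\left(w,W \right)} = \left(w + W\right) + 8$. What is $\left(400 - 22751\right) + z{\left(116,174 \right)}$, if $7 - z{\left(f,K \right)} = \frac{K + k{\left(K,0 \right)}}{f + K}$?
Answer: $- \frac{3240058}{145} \approx -22345.0$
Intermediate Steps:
$k{\left(w,W \right)} = 8 + W + w$ ($k{\left(w,W \right)} = \left(W + w\right) + 8 = 8 + W + w$)
$z{\left(f,K \right)} = 7 - \frac{8 + 2 K}{K + f}$ ($z{\left(f,K \right)} = 7 - \frac{K + \left(8 + 0 + K\right)}{f + K} = 7 - \frac{K + \left(8 + K\right)}{K + f} = 7 - \frac{8 + 2 K}{K + f}$)
$\left(400 - 22751\right) + z{\left(116,174 \right)} = \left(400 - 22751\right) + \frac{-8 + 5 \cdot 174 + 7 \cdot 116}{174 + 116} = \left(400 - 22751\right) + \frac{-8 + 870 + 812}{290} = -22351 + \frac{1}{290} \cdot 1674 = -22351 + \frac{837}{145} = - \frac{3240058}{145}$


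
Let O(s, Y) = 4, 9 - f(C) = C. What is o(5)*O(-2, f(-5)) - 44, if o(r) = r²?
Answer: 56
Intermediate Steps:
f(C) = 9 - C
o(5)*O(-2, f(-5)) - 44 = 5²*4 - 44 = 25*4 - 44 = 100 - 44 = 56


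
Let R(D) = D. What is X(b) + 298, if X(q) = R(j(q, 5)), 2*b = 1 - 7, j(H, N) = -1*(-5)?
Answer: 303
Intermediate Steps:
j(H, N) = 5
b = -3 (b = (1 - 7)/2 = (½)*(-6) = -3)
X(q) = 5
X(b) + 298 = 5 + 298 = 303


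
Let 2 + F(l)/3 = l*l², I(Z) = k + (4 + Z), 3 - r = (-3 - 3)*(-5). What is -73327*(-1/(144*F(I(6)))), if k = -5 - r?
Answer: 73327/14154912 ≈ 0.0051803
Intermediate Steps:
r = -27 (r = 3 - (-3 - 3)*(-5) = 3 - (-6)*(-5) = 3 - 1*30 = 3 - 30 = -27)
k = 22 (k = -5 - 1*(-27) = -5 + 27 = 22)
I(Z) = 26 + Z (I(Z) = 22 + (4 + Z) = 26 + Z)
F(l) = -6 + 3*l³ (F(l) = -6 + 3*(l*l²) = -6 + 3*l³)
-73327*(-1/(144*F(I(6)))) = -73327*(-1/(144*(-6 + 3*(26 + 6)³))) = -73327*(-1/(144*(-6 + 3*32³))) = -73327*(-1/(144*(-6 + 3*32768))) = -73327*(-1/(144*(-6 + 98304))) = -73327/((6*98298)*(-24)) = -73327/(589788*(-24)) = -73327/(-14154912) = -73327*(-1/14154912) = 73327/14154912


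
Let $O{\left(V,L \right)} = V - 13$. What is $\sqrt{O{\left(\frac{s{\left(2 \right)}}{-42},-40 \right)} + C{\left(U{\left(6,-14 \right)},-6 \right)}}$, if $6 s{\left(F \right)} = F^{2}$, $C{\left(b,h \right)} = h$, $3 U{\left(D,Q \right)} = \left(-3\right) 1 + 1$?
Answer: $\frac{i \sqrt{8386}}{21} \approx 4.3607 i$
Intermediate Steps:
$U{\left(D,Q \right)} = - \frac{2}{3}$ ($U{\left(D,Q \right)} = \frac{\left(-3\right) 1 + 1}{3} = \frac{-3 + 1}{3} = \frac{1}{3} \left(-2\right) = - \frac{2}{3}$)
$s{\left(F \right)} = \frac{F^{2}}{6}$
$O{\left(V,L \right)} = -13 + V$
$\sqrt{O{\left(\frac{s{\left(2 \right)}}{-42},-40 \right)} + C{\left(U{\left(6,-14 \right)},-6 \right)}} = \sqrt{\left(-13 + \frac{\frac{1}{6} \cdot 2^{2}}{-42}\right) - 6} = \sqrt{\left(-13 + \frac{1}{6} \cdot 4 \left(- \frac{1}{42}\right)\right) - 6} = \sqrt{\left(-13 + \frac{2}{3} \left(- \frac{1}{42}\right)\right) - 6} = \sqrt{\left(-13 - \frac{1}{63}\right) - 6} = \sqrt{- \frac{820}{63} - 6} = \sqrt{- \frac{1198}{63}} = \frac{i \sqrt{8386}}{21}$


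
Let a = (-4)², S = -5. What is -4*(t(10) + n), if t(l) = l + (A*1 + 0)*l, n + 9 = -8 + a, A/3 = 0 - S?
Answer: -636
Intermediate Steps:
a = 16
A = 15 (A = 3*(0 - 1*(-5)) = 3*(0 + 5) = 3*5 = 15)
n = -1 (n = -9 + (-8 + 16) = -9 + 8 = -1)
t(l) = 16*l (t(l) = l + (15*1 + 0)*l = l + (15 + 0)*l = l + 15*l = 16*l)
-4*(t(10) + n) = -4*(16*10 - 1) = -4*(160 - 1) = -4*159 = -636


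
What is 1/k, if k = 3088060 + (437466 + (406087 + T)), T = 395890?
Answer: 1/4327503 ≈ 2.3108e-7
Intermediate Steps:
k = 4327503 (k = 3088060 + (437466 + (406087 + 395890)) = 3088060 + (437466 + 801977) = 3088060 + 1239443 = 4327503)
1/k = 1/4327503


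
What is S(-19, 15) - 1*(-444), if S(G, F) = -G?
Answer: 463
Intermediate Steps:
S(-19, 15) - 1*(-444) = -1*(-19) - 1*(-444) = 19 + 444 = 463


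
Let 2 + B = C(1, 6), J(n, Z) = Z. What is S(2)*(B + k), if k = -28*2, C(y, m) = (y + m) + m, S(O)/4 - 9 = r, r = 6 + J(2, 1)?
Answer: -2880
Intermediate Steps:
r = 7 (r = 6 + 1 = 7)
S(O) = 64 (S(O) = 36 + 4*7 = 36 + 28 = 64)
C(y, m) = y + 2*m (C(y, m) = (m + y) + m = y + 2*m)
k = -56
B = 11 (B = -2 + (1 + 2*6) = -2 + (1 + 12) = -2 + 13 = 11)
S(2)*(B + k) = 64*(11 - 56) = 64*(-45) = -2880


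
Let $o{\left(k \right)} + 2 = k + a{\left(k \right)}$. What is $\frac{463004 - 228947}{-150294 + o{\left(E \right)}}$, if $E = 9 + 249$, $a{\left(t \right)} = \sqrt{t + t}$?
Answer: $- \frac{17558722083}{11255700464} - \frac{234057 \sqrt{129}}{11255700464} \approx -1.5602$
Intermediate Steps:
$a{\left(t \right)} = \sqrt{2} \sqrt{t}$ ($a{\left(t \right)} = \sqrt{2 t} = \sqrt{2} \sqrt{t}$)
$E = 258$
$o{\left(k \right)} = -2 + k + \sqrt{2} \sqrt{k}$ ($o{\left(k \right)} = -2 + \left(k + \sqrt{2} \sqrt{k}\right) = -2 + k + \sqrt{2} \sqrt{k}$)
$\frac{463004 - 228947}{-150294 + o{\left(E \right)}} = \frac{463004 - 228947}{-150294 + \left(-2 + 258 + \sqrt{2} \sqrt{258}\right)} = \frac{234057}{-150294 + \left(-2 + 258 + 2 \sqrt{129}\right)} = \frac{234057}{-150294 + \left(256 + 2 \sqrt{129}\right)} = \frac{234057}{-150038 + 2 \sqrt{129}}$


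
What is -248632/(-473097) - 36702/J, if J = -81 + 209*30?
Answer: -5274940882/975999111 ≈ -5.4047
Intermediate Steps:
J = 6189 (J = -81 + 6270 = 6189)
-248632/(-473097) - 36702/J = -248632/(-473097) - 36702/6189 = -248632*(-1/473097) - 36702*1/6189 = 248632/473097 - 12234/2063 = -5274940882/975999111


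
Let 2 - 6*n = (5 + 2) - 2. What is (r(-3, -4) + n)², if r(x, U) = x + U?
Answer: 225/4 ≈ 56.250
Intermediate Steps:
r(x, U) = U + x
n = -½ (n = ⅓ - ((5 + 2) - 2)/6 = ⅓ - (7 - 2)/6 = ⅓ - ⅙*5 = ⅓ - ⅚ = -½ ≈ -0.50000)
(r(-3, -4) + n)² = ((-4 - 3) - ½)² = (-7 - ½)² = (-15/2)² = 225/4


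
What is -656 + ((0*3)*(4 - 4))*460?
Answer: -656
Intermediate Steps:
-656 + ((0*3)*(4 - 4))*460 = -656 + (0*0)*460 = -656 + 0*460 = -656 + 0 = -656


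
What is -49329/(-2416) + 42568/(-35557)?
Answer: 1651146965/85905712 ≈ 19.220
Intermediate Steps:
-49329/(-2416) + 42568/(-35557) = -49329*(-1/2416) + 42568*(-1/35557) = 49329/2416 - 42568/35557 = 1651146965/85905712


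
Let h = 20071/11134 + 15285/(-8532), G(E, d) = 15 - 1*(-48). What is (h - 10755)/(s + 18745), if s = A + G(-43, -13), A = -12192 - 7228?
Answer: 170278876643/9689519376 ≈ 17.574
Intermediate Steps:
G(E, d) = 63 (G(E, d) = 15 + 48 = 63)
A = -19420
s = -19357 (s = -19420 + 63 = -19357)
h = 177097/15832548 (h = 20071*(1/11134) + 15285*(-1/8532) = 20071/11134 - 5095/2844 = 177097/15832548 ≈ 0.011186)
(h - 10755)/(s + 18745) = (177097/15832548 - 10755)/(-19357 + 18745) = -170278876643/15832548/(-612) = -170278876643/15832548*(-1/612) = 170278876643/9689519376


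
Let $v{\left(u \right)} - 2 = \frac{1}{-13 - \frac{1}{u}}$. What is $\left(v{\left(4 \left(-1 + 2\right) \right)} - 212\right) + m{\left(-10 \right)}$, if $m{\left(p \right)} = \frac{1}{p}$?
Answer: $- \frac{111393}{530} \approx -210.18$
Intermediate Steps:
$v{\left(u \right)} = 2 + \frac{1}{-13 - \frac{1}{u}}$
$\left(v{\left(4 \left(-1 + 2\right) \right)} - 212\right) + m{\left(-10 \right)} = \left(\frac{2 + 25 \cdot 4 \left(-1 + 2\right)}{1 + 13 \cdot 4 \left(-1 + 2\right)} - 212\right) + \frac{1}{-10} = \left(\frac{2 + 25 \cdot 4 \cdot 1}{1 + 13 \cdot 4 \cdot 1} - 212\right) - \frac{1}{10} = \left(\frac{2 + 25 \cdot 4}{1 + 13 \cdot 4} - 212\right) - \frac{1}{10} = \left(\frac{2 + 100}{1 + 52} - 212\right) - \frac{1}{10} = \left(\frac{1}{53} \cdot 102 - 212\right) - \frac{1}{10} = \left(\frac{102}{53} - 212\right) - \frac{1}{10} = - \frac{11134}{53} - \frac{1}{10} = - \frac{111393}{530}$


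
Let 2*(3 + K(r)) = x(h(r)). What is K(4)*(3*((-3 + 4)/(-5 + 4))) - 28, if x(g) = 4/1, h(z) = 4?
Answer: -25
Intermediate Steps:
x(g) = 4 (x(g) = 4*1 = 4)
K(r) = -1 (K(r) = -3 + (½)*4 = -3 + 2 = -1)
K(4)*(3*((-3 + 4)/(-5 + 4))) - 28 = -3*(-3 + 4)/(-5 + 4) - 28 = -3*1/(-1) - 28 = -3*1*(-1) - 28 = -3*(-1) - 28 = -1*(-3) - 28 = 3 - 28 = -25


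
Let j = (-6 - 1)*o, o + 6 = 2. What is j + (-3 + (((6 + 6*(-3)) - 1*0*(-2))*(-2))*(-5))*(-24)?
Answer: 2980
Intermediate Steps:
o = -4 (o = -6 + 2 = -4)
j = 28 (j = (-6 - 1)*(-4) = -7*(-4) = 28)
j + (-3 + (((6 + 6*(-3)) - 1*0*(-2))*(-2))*(-5))*(-24) = 28 + (-3 + (((6 + 6*(-3)) - 1*0*(-2))*(-2))*(-5))*(-24) = 28 + (-3 + (((6 - 18) + 0*(-2))*(-2))*(-5))*(-24) = 28 + (-3 + ((-12 + 0)*(-2))*(-5))*(-24) = 28 + (-3 - 12*(-2)*(-5))*(-24) = 28 + (-3 + 24*(-5))*(-24) = 28 + (-3 - 120)*(-24) = 28 - 123*(-24) = 28 + 2952 = 2980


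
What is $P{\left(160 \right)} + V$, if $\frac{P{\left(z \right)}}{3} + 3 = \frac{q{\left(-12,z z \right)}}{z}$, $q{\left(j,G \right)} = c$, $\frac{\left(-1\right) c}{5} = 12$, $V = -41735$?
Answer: $- \frac{333961}{8} \approx -41745.0$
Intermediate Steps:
$c = -60$ ($c = \left(-5\right) 12 = -60$)
$q{\left(j,G \right)} = -60$
$P{\left(z \right)} = -9 - \frac{180}{z}$ ($P{\left(z \right)} = -9 + 3 \left(- \frac{60}{z}\right) = -9 - \frac{180}{z}$)
$P{\left(160 \right)} + V = \left(-9 - \frac{180}{160}\right) - 41735 = \left(-9 - \frac{9}{8}\right) - 41735 = - \frac{81}{8} - 41735 = - \frac{333961}{8}$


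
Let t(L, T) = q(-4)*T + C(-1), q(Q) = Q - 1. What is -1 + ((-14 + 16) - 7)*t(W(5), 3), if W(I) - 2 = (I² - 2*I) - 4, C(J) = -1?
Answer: 79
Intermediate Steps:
q(Q) = -1 + Q
W(I) = -2 + I² - 2*I (W(I) = 2 + ((I² - 2*I) - 4) = 2 + (-4 + I² - 2*I) = -2 + I² - 2*I)
t(L, T) = -1 - 5*T (t(L, T) = (-1 - 4)*T - 1 = -5*T - 1 = -1 - 5*T)
-1 + ((-14 + 16) - 7)*t(W(5), 3) = -1 + ((-14 + 16) - 7)*(-1 - 5*3) = -1 + (2 - 7)*(-1 - 15) = -1 - 5*(-16) = -1 + 80 = 79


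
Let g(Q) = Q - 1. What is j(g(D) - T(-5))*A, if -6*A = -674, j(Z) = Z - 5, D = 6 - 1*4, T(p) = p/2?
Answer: -337/2 ≈ -168.50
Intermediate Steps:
T(p) = p/2 (T(p) = p*(½) = p/2)
D = 2 (D = 6 - 4 = 2)
g(Q) = -1 + Q
j(Z) = -5 + Z
A = 337/3 (A = -⅙*(-674) = 337/3 ≈ 112.33)
j(g(D) - T(-5))*A = (-5 + ((-1 + 2) - (-5)/2))*(337/3) = (-5 + (1 - 1*(-5/2)))*(337/3) = (-5 + (1 + 5/2))*(337/3) = (-5 + 7/2)*(337/3) = -3/2*337/3 = -337/2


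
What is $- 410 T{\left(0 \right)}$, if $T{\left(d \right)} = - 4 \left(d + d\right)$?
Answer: $0$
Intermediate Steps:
$T{\left(d \right)} = - 8 d$ ($T{\left(d \right)} = - 4 \cdot 2 d = - 8 d$)
$- 410 T{\left(0 \right)} = - 410 \left(\left(-8\right) 0\right) = \left(-410\right) 0 = 0$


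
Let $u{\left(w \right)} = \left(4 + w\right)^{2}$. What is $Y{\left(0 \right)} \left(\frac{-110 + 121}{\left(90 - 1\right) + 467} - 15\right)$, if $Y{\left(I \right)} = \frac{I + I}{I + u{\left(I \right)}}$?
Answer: $0$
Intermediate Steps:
$Y{\left(I \right)} = \frac{2 I}{I + \left(4 + I\right)^{2}}$ ($Y{\left(I \right)} = \frac{I + I}{I + \left(4 + I\right)^{2}} = \frac{2 I}{I + \left(4 + I\right)^{2}}$)
$Y{\left(0 \right)} \left(\frac{-110 + 121}{\left(90 - 1\right) + 467} - 15\right) = 2 \cdot 0 \frac{1}{0 + \left(4 + 0\right)^{2}} \left(\frac{-110 + 121}{\left(90 - 1\right) + 467} - 15\right) = 2 \cdot 0 \frac{1}{0 + 4^{2}} \left(\frac{11}{\left(90 - 1\right) + 467} - 15\right) = 2 \cdot 0 \frac{1}{0 + 16} \left(\frac{11}{89 + 467} - 15\right) = 2 \cdot 0 \cdot \frac{1}{16} \left(\frac{11}{556} - 15\right) = 2 \cdot 0 \cdot \frac{1}{16} \left(11 \cdot \frac{1}{556} - 15\right) = 0 \left(\frac{11}{556} - 15\right) = 0 \left(- \frac{8329}{556}\right) = 0$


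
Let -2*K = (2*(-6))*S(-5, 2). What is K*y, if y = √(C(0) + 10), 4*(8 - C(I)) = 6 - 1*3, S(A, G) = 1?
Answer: 3*√69 ≈ 24.920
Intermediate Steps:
C(I) = 29/4 (C(I) = 8 - (6 - 1*3)/4 = 8 - (6 - 3)/4 = 8 - ¼*3 = 8 - ¾ = 29/4)
y = √69/2 (y = √(29/4 + 10) = √(69/4) = √69/2 ≈ 4.1533)
K = 6 (K = -2*(-6)/2 = -(-6) = -½*(-12) = 6)
K*y = 6*(√69/2) = 3*√69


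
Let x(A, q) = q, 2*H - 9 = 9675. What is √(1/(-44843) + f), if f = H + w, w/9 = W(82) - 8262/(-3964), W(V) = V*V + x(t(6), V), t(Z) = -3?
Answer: √522269943916609206286/88878826 ≈ 257.13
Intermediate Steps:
H = 4842 (H = 9/2 + (½)*9675 = 9/2 + 9675/2 = 4842)
W(V) = V + V² (W(V) = V*V + V = V² + V = V + V²)
w = 121442607/1982 (w = 9*(82*(1 + 82) - 8262/(-3964)) = 9*(82*83 - 8262*(-1)/3964) = 9*(6806 - 1*(-4131/1982)) = 9*(6806 + 4131/1982) = 9*(13493623/1982) = 121442607/1982 ≈ 61273.)
f = 131039451/1982 (f = 4842 + 121442607/1982 = 131039451/1982 ≈ 66115.)
√(1/(-44843) + f) = √(1/(-44843) + 131039451/1982) = √(-1/44843 + 131039451/1982) = √(5876202099211/88878826) = √522269943916609206286/88878826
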